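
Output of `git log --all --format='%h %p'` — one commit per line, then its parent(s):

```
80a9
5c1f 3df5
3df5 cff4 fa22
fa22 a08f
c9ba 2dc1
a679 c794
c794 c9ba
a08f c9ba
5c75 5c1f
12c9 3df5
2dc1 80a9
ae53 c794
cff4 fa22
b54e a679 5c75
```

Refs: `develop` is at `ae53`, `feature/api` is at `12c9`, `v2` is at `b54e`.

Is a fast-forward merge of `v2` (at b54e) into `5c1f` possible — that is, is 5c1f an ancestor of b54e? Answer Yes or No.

Yes

A fast-forward from 5c1f to b54e is possible iff 5c1f is an ancestor of b54e.
Ancestors of b54e: {2dc1, 3df5, 5c1f, 5c75, 80a9, a08f, a679, b54e, c794, c9ba, cff4, fa22}.
5c1f is among them, so fast-forward is possible.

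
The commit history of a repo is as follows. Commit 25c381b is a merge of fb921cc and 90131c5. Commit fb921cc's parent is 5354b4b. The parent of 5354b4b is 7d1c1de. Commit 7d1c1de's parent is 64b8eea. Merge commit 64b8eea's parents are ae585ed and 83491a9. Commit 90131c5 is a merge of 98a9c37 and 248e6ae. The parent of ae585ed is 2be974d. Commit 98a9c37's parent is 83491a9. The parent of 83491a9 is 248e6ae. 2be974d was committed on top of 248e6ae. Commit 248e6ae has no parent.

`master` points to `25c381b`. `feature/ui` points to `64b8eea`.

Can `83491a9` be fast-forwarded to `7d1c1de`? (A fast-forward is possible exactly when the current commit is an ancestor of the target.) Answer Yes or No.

A fast-forward from 83491a9 to 7d1c1de is possible iff 83491a9 is an ancestor of 7d1c1de.
Ancestors of 7d1c1de: {248e6ae, 2be974d, 64b8eea, 7d1c1de, 83491a9, ae585ed}.
83491a9 is among them, so fast-forward is possible.

Yes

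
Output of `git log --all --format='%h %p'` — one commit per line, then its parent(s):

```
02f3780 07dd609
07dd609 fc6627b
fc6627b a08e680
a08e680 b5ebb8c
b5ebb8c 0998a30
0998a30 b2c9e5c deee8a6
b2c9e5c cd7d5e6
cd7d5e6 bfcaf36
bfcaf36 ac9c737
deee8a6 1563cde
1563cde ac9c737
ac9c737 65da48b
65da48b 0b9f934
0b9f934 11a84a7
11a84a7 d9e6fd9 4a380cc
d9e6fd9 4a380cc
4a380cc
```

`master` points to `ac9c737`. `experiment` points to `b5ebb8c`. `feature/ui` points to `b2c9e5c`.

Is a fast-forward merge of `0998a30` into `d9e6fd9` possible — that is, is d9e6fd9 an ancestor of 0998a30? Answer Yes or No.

Yes

A fast-forward from d9e6fd9 to 0998a30 is possible iff d9e6fd9 is an ancestor of 0998a30.
Ancestors of 0998a30: {0998a30, 0b9f934, 11a84a7, 1563cde, 4a380cc, 65da48b, ac9c737, b2c9e5c, bfcaf36, cd7d5e6, d9e6fd9, deee8a6}.
d9e6fd9 is among them, so fast-forward is possible.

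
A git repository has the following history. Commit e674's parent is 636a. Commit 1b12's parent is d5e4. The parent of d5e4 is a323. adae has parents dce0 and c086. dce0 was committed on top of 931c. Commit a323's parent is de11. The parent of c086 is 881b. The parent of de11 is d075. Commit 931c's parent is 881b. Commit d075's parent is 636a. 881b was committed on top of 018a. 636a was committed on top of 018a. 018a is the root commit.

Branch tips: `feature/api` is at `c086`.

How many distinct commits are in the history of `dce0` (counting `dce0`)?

4

Walking parent pointers from dce0: reachable set = {018a, 881b, 931c, dce0}.
That is 4 commits.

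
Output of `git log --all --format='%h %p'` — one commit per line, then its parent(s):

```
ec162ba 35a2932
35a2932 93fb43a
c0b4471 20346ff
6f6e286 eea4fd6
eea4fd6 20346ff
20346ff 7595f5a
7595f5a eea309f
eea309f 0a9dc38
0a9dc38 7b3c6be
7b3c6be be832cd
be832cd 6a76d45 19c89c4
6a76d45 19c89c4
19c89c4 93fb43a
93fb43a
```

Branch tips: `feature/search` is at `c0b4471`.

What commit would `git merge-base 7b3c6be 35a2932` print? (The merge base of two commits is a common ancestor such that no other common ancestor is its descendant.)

93fb43a

Ancestors of 7b3c6be: {19c89c4, 6a76d45, 7b3c6be, 93fb43a, be832cd}.
Ancestors of 35a2932: {35a2932, 93fb43a}.
Common ancestors: {93fb43a}.
The only common ancestor is 93fb43a, so it is the merge base.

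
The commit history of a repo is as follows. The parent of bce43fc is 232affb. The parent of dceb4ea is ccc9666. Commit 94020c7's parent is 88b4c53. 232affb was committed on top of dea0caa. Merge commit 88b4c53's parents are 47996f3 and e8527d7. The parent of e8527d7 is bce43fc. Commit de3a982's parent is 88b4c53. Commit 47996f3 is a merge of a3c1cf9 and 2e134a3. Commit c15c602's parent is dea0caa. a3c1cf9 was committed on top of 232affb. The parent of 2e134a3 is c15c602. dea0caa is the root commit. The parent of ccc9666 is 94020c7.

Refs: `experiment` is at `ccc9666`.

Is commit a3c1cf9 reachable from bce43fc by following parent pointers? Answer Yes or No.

No

Ancestors of bce43fc: {232affb, bce43fc, dea0caa}.
a3c1cf9 is not in that set, so it is not an ancestor of bce43fc.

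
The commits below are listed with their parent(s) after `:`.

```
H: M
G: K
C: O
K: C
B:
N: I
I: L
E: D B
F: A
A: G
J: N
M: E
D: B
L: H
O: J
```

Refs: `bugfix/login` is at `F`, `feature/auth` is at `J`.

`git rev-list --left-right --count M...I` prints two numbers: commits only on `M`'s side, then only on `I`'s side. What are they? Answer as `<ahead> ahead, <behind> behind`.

Reachable from M: {B, D, E, M}.
Reachable from I: {B, D, E, H, I, L, M}.
Only in M's history (ahead): {} — 0.
Only in I's history (behind): {H, I, L} — 3.

0 ahead, 3 behind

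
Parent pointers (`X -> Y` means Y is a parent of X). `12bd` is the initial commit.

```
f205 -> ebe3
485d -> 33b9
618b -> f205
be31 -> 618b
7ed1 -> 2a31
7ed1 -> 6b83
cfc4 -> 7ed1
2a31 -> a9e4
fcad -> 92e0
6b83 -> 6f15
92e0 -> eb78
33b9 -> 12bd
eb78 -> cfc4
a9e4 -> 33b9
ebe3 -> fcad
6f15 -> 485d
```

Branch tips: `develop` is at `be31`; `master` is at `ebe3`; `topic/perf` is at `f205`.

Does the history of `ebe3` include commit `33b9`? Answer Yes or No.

Ancestors of ebe3 (commits reachable by following parents): {12bd, 2a31, 33b9, 485d, 6b83, 6f15, 7ed1, 92e0, a9e4, cfc4, eb78, ebe3, fcad}.
33b9 is in that set, so it is an ancestor of ebe3.

Yes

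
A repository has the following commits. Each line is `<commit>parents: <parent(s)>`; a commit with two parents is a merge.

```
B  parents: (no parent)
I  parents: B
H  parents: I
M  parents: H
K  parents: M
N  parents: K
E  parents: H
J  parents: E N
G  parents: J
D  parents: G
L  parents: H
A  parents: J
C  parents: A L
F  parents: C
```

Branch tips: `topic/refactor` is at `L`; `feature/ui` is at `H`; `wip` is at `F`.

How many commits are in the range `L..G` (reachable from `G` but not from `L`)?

Reachable from G: {B, E, G, H, I, J, K, M, N}.
Reachable from L: {B, H, I, L}.
In G's history but not L's: {E, G, J, K, M, N} — 6 commits.

6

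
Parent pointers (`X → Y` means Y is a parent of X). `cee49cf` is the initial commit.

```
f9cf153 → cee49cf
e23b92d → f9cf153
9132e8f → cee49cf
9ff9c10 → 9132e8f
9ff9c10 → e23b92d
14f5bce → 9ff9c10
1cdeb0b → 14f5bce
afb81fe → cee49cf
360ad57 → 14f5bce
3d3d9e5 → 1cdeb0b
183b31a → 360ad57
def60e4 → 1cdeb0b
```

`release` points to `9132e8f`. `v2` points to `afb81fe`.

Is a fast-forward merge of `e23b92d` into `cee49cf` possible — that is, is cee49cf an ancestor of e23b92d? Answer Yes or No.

Yes

A fast-forward from cee49cf to e23b92d is possible iff cee49cf is an ancestor of e23b92d.
Ancestors of e23b92d: {cee49cf, e23b92d, f9cf153}.
cee49cf is among them, so fast-forward is possible.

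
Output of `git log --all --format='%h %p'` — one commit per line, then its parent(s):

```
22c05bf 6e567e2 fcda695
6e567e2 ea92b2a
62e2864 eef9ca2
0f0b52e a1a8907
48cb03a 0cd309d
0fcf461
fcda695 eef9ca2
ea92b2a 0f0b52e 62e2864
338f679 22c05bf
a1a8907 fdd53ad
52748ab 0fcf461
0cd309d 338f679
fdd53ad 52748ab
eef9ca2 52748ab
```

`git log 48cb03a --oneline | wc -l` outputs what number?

Walking parent pointers from 48cb03a: reachable set = {0cd309d, 0f0b52e, 0fcf461, 22c05bf, 338f679, 48cb03a, 52748ab, 62e2864, 6e567e2, a1a8907, ea92b2a, eef9ca2, fcda695, fdd53ad}.
That is 14 commits.

14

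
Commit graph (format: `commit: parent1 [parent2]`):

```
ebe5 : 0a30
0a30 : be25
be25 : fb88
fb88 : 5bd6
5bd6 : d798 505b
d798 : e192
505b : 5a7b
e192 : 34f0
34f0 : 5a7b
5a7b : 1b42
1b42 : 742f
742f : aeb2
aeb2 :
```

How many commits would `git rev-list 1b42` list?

Walking parent pointers from 1b42: reachable set = {1b42, 742f, aeb2}.
That is 3 commits.

3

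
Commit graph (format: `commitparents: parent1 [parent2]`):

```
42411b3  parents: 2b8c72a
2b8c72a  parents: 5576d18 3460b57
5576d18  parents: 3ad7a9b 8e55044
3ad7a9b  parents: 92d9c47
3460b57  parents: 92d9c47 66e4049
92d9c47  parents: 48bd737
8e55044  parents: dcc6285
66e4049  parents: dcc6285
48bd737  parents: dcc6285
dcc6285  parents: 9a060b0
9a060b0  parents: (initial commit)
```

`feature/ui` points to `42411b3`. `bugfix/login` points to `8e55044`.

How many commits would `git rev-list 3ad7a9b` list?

5

Walking parent pointers from 3ad7a9b: reachable set = {3ad7a9b, 48bd737, 92d9c47, 9a060b0, dcc6285}.
That is 5 commits.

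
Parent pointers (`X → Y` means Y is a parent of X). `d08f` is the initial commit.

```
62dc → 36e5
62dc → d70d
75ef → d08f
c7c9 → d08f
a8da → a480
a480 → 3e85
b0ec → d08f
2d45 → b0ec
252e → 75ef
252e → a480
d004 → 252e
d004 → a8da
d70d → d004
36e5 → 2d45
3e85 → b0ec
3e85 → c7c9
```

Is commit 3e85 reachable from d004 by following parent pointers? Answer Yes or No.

Yes

Ancestors of d004 (commits reachable by following parents): {252e, 3e85, 75ef, a480, a8da, b0ec, c7c9, d004, d08f}.
3e85 is in that set, so it is an ancestor of d004.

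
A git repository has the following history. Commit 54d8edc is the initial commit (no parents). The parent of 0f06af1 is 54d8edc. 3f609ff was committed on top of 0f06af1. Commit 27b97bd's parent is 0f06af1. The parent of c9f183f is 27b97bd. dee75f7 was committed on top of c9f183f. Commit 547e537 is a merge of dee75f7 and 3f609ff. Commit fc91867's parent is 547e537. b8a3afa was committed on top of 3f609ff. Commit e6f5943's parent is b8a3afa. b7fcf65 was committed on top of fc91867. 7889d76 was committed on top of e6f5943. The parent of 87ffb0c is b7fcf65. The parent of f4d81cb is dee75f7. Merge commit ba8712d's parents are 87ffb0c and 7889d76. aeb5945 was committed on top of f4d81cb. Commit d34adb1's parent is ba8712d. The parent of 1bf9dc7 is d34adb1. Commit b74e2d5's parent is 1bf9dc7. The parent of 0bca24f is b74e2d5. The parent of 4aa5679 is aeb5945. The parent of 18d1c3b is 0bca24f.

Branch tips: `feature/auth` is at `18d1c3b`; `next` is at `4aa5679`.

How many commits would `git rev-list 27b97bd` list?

3

Walking parent pointers from 27b97bd: reachable set = {0f06af1, 27b97bd, 54d8edc}.
That is 3 commits.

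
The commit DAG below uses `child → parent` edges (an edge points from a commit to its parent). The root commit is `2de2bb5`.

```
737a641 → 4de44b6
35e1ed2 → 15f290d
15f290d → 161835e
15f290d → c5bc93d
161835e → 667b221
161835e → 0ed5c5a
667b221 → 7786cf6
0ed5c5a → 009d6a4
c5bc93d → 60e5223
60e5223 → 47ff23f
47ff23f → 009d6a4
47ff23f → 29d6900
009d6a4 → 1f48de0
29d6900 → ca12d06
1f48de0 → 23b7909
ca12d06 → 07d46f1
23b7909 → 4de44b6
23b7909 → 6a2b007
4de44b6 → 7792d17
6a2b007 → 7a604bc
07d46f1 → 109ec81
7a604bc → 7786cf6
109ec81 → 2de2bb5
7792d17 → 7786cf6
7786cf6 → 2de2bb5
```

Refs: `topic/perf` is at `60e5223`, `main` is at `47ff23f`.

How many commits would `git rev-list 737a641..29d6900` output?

4

Reachable from 29d6900: {07d46f1, 109ec81, 29d6900, 2de2bb5, ca12d06}.
Reachable from 737a641: {2de2bb5, 4de44b6, 737a641, 7786cf6, 7792d17}.
In 29d6900's history but not 737a641's: {07d46f1, 109ec81, 29d6900, ca12d06} — 4 commits.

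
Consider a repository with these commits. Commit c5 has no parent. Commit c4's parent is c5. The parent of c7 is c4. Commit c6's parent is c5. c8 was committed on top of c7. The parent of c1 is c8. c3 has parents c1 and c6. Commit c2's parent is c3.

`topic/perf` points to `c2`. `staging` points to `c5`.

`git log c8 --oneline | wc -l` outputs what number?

4

Walking parent pointers from c8: reachable set = {c4, c5, c7, c8}.
That is 4 commits.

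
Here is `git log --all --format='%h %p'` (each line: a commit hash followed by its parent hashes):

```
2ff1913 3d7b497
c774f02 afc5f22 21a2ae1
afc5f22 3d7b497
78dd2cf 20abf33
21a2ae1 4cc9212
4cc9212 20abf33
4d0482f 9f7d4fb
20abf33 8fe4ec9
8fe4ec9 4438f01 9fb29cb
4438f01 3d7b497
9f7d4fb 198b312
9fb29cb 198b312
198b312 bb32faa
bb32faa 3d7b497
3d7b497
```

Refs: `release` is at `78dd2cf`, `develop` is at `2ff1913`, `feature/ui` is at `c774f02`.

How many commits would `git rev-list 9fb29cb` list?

4

Walking parent pointers from 9fb29cb: reachable set = {198b312, 3d7b497, 9fb29cb, bb32faa}.
That is 4 commits.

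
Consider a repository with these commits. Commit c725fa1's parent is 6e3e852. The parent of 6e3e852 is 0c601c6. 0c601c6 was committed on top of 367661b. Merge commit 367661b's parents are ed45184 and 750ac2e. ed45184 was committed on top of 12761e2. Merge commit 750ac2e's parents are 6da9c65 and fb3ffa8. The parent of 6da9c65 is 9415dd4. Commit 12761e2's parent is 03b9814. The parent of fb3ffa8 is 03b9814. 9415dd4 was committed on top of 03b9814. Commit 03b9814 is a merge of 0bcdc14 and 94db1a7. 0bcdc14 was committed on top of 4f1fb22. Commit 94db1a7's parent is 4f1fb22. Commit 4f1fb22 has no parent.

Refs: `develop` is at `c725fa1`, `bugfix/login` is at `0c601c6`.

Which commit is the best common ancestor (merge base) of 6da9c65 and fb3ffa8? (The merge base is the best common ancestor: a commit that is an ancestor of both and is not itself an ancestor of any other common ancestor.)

Ancestors of 6da9c65: {03b9814, 0bcdc14, 4f1fb22, 6da9c65, 9415dd4, 94db1a7}.
Ancestors of fb3ffa8: {03b9814, 0bcdc14, 4f1fb22, 94db1a7, fb3ffa8}.
Common ancestors: {03b9814, 0bcdc14, 4f1fb22, 94db1a7}.
Among these, 03b9814 is not an ancestor of any other common ancestor — it is the merge base.

03b9814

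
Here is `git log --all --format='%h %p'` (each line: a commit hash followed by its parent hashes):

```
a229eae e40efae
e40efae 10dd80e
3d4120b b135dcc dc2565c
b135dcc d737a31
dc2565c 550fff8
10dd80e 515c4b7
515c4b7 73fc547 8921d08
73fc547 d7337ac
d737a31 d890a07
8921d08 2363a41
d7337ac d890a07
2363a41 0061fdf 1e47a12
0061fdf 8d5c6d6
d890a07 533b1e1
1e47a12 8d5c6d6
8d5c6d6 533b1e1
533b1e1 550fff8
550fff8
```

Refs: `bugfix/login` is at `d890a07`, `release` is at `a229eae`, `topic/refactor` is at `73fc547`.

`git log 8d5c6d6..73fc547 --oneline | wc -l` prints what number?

3

Reachable from 73fc547: {533b1e1, 550fff8, 73fc547, d7337ac, d890a07}.
Reachable from 8d5c6d6: {533b1e1, 550fff8, 8d5c6d6}.
In 73fc547's history but not 8d5c6d6's: {73fc547, d7337ac, d890a07} — 3 commits.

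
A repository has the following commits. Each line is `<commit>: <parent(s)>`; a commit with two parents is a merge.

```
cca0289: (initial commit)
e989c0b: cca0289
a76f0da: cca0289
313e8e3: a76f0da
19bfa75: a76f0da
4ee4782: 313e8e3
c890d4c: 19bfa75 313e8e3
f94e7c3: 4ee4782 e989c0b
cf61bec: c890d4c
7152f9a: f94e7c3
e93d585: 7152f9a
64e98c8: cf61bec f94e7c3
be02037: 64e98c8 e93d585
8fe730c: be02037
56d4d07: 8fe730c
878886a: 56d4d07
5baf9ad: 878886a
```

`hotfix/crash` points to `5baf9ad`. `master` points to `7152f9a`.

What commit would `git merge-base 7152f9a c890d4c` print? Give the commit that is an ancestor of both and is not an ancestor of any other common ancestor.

Ancestors of 7152f9a: {313e8e3, 4ee4782, 7152f9a, a76f0da, cca0289, e989c0b, f94e7c3}.
Ancestors of c890d4c: {19bfa75, 313e8e3, a76f0da, c890d4c, cca0289}.
Common ancestors: {313e8e3, a76f0da, cca0289}.
Among these, 313e8e3 is not an ancestor of any other common ancestor — it is the merge base.

313e8e3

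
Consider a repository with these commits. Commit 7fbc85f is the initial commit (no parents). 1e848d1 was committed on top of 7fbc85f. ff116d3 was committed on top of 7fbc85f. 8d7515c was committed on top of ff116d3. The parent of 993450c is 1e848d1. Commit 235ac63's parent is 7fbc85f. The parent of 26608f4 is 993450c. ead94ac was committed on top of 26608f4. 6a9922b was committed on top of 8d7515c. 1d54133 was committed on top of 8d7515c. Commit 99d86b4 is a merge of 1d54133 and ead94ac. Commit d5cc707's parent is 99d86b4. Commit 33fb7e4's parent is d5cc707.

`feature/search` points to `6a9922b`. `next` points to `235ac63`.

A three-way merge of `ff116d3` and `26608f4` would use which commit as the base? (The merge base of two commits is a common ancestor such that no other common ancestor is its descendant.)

Ancestors of ff116d3: {7fbc85f, ff116d3}.
Ancestors of 26608f4: {1e848d1, 26608f4, 7fbc85f, 993450c}.
Common ancestors: {7fbc85f}.
The only common ancestor is 7fbc85f, so it is the merge base.

7fbc85f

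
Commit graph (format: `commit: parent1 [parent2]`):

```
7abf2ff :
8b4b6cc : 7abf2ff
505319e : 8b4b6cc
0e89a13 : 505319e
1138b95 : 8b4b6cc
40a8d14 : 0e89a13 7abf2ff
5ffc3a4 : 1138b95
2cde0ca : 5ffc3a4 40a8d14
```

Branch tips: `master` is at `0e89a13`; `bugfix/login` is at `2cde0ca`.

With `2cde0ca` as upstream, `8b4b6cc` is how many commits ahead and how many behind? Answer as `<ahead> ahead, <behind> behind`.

Reachable from 8b4b6cc: {7abf2ff, 8b4b6cc}.
Reachable from 2cde0ca: {0e89a13, 1138b95, 2cde0ca, 40a8d14, 505319e, 5ffc3a4, 7abf2ff, 8b4b6cc}.
Only in 8b4b6cc's history (ahead): {} — 0.
Only in 2cde0ca's history (behind): {0e89a13, 1138b95, 2cde0ca, 40a8d14, 505319e, 5ffc3a4} — 6.

0 ahead, 6 behind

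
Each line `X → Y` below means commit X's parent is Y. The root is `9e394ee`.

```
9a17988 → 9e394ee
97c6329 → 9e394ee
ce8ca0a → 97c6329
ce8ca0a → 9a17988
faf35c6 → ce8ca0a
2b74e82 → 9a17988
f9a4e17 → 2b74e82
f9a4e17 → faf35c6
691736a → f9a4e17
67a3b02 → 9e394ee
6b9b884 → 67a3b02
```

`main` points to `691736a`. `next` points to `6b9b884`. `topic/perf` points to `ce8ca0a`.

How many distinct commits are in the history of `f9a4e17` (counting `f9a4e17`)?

Walking parent pointers from f9a4e17: reachable set = {2b74e82, 97c6329, 9a17988, 9e394ee, ce8ca0a, f9a4e17, faf35c6}.
That is 7 commits.

7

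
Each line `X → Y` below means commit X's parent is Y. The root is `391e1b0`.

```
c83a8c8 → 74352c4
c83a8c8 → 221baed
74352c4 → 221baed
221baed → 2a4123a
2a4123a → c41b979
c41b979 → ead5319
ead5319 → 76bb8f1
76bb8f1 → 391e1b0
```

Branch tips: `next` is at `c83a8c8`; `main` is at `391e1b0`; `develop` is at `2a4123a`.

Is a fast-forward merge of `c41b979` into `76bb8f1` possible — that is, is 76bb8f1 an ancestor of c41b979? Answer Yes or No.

A fast-forward from 76bb8f1 to c41b979 is possible iff 76bb8f1 is an ancestor of c41b979.
Ancestors of c41b979: {391e1b0, 76bb8f1, c41b979, ead5319}.
76bb8f1 is among them, so fast-forward is possible.

Yes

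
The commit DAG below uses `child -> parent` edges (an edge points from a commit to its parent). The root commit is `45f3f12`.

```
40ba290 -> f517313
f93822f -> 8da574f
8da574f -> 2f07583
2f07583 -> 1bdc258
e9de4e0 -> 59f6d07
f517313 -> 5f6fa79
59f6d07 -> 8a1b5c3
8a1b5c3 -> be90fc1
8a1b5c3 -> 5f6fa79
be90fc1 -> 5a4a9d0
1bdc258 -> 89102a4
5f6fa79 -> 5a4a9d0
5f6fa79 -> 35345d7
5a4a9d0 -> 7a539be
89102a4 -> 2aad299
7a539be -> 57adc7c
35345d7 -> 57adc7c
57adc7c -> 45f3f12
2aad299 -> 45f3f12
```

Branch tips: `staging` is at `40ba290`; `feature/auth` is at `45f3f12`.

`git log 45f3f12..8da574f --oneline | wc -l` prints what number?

Reachable from 8da574f: {1bdc258, 2aad299, 2f07583, 45f3f12, 89102a4, 8da574f}.
Reachable from 45f3f12: {45f3f12}.
In 8da574f's history but not 45f3f12's: {1bdc258, 2aad299, 2f07583, 89102a4, 8da574f} — 5 commits.

5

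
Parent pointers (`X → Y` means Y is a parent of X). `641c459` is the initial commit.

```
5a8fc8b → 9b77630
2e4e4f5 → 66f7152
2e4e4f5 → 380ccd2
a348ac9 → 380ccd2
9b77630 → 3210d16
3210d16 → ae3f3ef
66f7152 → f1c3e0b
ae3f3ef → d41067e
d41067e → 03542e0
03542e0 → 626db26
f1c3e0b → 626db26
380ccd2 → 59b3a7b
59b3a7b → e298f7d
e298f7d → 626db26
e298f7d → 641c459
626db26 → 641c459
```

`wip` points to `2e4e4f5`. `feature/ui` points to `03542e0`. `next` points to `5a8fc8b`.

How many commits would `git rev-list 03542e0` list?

3

Walking parent pointers from 03542e0: reachable set = {03542e0, 626db26, 641c459}.
That is 3 commits.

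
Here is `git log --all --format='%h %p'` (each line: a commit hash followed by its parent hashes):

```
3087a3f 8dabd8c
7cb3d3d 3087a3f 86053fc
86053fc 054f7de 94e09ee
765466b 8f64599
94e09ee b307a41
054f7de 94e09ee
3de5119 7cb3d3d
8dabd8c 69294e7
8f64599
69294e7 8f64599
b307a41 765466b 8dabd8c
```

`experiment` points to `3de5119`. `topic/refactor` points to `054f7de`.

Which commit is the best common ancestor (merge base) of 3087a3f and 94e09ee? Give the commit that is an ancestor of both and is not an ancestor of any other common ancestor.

8dabd8c

Ancestors of 3087a3f: {3087a3f, 69294e7, 8dabd8c, 8f64599}.
Ancestors of 94e09ee: {69294e7, 765466b, 8dabd8c, 8f64599, 94e09ee, b307a41}.
Common ancestors: {69294e7, 8dabd8c, 8f64599}.
Among these, 8dabd8c is not an ancestor of any other common ancestor — it is the merge base.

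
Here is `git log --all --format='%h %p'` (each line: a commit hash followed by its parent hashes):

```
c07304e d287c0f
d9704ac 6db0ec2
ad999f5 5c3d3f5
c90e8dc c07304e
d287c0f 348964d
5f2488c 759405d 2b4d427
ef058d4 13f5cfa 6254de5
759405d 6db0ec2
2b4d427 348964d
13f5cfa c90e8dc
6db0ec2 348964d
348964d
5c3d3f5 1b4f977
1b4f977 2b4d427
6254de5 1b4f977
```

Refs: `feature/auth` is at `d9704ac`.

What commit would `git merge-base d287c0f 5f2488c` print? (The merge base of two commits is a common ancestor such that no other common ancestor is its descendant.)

Ancestors of d287c0f: {348964d, d287c0f}.
Ancestors of 5f2488c: {2b4d427, 348964d, 5f2488c, 6db0ec2, 759405d}.
Common ancestors: {348964d}.
The only common ancestor is 348964d, so it is the merge base.

348964d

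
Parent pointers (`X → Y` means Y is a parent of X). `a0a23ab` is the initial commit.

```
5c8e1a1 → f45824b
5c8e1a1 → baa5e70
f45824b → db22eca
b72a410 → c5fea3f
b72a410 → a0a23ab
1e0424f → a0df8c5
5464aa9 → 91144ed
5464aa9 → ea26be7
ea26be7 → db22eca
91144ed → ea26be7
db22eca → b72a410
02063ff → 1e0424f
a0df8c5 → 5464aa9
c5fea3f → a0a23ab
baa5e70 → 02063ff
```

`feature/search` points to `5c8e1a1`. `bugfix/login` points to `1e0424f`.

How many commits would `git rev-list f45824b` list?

5

Walking parent pointers from f45824b: reachable set = {a0a23ab, b72a410, c5fea3f, db22eca, f45824b}.
That is 5 commits.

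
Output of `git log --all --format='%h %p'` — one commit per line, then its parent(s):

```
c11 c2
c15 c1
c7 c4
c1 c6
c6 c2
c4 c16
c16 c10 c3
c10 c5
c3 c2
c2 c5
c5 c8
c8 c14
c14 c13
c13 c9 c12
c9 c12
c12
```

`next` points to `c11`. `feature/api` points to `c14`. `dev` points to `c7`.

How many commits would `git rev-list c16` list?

10

Walking parent pointers from c16: reachable set = {c10, c12, c13, c14, c16, c2, c3, c5, c8, c9}.
That is 10 commits.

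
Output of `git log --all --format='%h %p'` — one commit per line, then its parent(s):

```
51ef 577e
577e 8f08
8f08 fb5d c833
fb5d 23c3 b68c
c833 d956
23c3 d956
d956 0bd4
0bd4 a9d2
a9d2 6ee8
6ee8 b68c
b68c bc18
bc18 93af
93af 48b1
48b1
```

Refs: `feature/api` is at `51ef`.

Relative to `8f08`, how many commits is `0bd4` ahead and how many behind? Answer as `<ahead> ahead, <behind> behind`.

Reachable from 0bd4: {0bd4, 48b1, 6ee8, 93af, a9d2, b68c, bc18}.
Reachable from 8f08: {0bd4, 23c3, 48b1, 6ee8, 8f08, 93af, a9d2, b68c, bc18, c833, d956, fb5d}.
Only in 0bd4's history (ahead): {} — 0.
Only in 8f08's history (behind): {23c3, 8f08, c833, d956, fb5d} — 5.

0 ahead, 5 behind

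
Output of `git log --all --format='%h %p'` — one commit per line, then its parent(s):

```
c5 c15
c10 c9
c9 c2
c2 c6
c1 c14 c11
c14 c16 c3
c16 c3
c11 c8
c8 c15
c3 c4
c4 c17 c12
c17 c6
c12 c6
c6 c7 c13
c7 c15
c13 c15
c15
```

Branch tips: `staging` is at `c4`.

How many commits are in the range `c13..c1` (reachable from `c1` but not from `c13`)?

11

Reachable from c1: {c1, c11, c12, c13, c14, c15, c16, c17, c3, c4, c6, c7, c8}.
Reachable from c13: {c13, c15}.
In c1's history but not c13's: {c1, c11, c12, c14, c16, c17, c3, c4, c6, c7, c8} — 11 commits.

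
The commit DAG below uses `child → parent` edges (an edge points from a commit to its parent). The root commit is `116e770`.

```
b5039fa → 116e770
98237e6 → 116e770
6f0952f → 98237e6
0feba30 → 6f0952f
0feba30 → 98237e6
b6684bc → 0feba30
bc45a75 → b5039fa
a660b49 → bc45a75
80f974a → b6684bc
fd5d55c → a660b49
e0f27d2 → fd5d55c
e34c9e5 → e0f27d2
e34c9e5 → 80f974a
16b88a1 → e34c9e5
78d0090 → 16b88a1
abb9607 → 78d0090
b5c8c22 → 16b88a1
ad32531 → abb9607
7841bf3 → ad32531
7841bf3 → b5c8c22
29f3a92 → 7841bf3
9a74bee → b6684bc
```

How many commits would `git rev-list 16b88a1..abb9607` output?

2

Reachable from abb9607: {0feba30, 116e770, 16b88a1, 6f0952f, 78d0090, 80f974a, 98237e6, a660b49, abb9607, b5039fa, b6684bc, bc45a75, e0f27d2, e34c9e5, fd5d55c}.
Reachable from 16b88a1: {0feba30, 116e770, 16b88a1, 6f0952f, 80f974a, 98237e6, a660b49, b5039fa, b6684bc, bc45a75, e0f27d2, e34c9e5, fd5d55c}.
In abb9607's history but not 16b88a1's: {78d0090, abb9607} — 2 commits.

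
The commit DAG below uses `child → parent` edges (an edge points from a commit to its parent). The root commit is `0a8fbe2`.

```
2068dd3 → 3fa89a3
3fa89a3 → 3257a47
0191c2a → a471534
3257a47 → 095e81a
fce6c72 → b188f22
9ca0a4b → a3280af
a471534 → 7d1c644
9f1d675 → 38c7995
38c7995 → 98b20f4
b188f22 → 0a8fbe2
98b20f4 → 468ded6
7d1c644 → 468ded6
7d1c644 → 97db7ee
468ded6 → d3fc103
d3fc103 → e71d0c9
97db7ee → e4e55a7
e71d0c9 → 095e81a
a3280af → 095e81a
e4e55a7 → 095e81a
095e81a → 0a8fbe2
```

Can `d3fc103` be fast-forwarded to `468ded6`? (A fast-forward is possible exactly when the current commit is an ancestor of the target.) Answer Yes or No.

A fast-forward from d3fc103 to 468ded6 is possible iff d3fc103 is an ancestor of 468ded6.
Ancestors of 468ded6: {095e81a, 0a8fbe2, 468ded6, d3fc103, e71d0c9}.
d3fc103 is among them, so fast-forward is possible.

Yes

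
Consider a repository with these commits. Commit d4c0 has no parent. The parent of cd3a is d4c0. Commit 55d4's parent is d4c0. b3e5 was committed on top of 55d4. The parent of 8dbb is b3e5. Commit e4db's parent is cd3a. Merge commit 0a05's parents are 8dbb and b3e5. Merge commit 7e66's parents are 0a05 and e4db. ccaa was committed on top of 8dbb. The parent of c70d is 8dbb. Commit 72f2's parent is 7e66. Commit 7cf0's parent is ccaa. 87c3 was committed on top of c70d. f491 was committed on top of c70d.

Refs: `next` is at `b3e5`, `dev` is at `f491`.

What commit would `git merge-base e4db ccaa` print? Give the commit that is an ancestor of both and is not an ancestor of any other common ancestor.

Ancestors of e4db: {cd3a, d4c0, e4db}.
Ancestors of ccaa: {55d4, 8dbb, b3e5, ccaa, d4c0}.
Common ancestors: {d4c0}.
The only common ancestor is d4c0, so it is the merge base.

d4c0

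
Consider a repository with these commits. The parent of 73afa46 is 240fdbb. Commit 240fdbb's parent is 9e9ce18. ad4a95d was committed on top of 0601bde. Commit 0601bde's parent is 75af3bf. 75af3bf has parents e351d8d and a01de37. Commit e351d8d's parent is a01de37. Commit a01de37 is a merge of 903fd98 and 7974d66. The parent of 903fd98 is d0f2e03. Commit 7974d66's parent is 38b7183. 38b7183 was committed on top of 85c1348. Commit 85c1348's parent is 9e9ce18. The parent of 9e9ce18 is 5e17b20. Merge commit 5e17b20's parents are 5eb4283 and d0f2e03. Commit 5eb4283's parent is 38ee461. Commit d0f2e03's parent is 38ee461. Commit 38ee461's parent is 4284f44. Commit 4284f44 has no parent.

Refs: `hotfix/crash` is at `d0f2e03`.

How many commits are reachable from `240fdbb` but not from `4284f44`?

6

Reachable from 240fdbb: {240fdbb, 38ee461, 4284f44, 5e17b20, 5eb4283, 9e9ce18, d0f2e03}.
Reachable from 4284f44: {4284f44}.
In 240fdbb's history but not 4284f44's: {240fdbb, 38ee461, 5e17b20, 5eb4283, 9e9ce18, d0f2e03} — 6 commits.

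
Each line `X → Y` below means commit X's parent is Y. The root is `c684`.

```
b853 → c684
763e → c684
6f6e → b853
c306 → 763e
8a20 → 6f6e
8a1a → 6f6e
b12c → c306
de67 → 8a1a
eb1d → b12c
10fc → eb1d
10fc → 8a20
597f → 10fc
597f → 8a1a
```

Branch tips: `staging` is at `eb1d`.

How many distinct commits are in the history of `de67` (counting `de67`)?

5

Walking parent pointers from de67: reachable set = {6f6e, 8a1a, b853, c684, de67}.
That is 5 commits.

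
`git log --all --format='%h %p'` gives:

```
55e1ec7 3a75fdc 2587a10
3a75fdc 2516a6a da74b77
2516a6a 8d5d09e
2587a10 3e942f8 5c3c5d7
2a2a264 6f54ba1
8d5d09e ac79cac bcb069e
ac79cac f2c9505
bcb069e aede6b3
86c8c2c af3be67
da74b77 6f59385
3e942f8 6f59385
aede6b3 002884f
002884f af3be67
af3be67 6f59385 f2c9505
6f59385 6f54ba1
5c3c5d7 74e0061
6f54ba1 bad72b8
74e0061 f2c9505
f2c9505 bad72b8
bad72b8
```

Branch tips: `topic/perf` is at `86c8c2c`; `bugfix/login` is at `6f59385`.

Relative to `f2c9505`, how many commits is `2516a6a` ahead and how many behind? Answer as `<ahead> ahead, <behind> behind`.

Reachable from 2516a6a: {002884f, 2516a6a, 6f54ba1, 6f59385, 8d5d09e, ac79cac, aede6b3, af3be67, bad72b8, bcb069e, f2c9505}.
Reachable from f2c9505: {bad72b8, f2c9505}.
Only in 2516a6a's history (ahead): {002884f, 2516a6a, 6f54ba1, 6f59385, 8d5d09e, ac79cac, aede6b3, af3be67, bcb069e} — 9.
Only in f2c9505's history (behind): {} — 0.

9 ahead, 0 behind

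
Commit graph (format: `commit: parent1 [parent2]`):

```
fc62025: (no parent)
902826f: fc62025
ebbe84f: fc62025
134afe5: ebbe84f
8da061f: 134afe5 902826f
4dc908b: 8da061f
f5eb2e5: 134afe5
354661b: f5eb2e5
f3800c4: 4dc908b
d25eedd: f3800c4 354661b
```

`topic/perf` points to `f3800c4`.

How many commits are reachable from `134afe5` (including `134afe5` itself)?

Walking parent pointers from 134afe5: reachable set = {134afe5, ebbe84f, fc62025}.
That is 3 commits.

3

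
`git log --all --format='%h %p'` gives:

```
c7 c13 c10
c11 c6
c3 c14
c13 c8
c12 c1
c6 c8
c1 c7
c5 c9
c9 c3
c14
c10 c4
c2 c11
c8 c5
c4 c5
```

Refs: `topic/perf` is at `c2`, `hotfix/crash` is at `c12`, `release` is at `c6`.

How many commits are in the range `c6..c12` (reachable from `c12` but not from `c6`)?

Reachable from c12: {c1, c10, c12, c13, c14, c3, c4, c5, c7, c8, c9}.
Reachable from c6: {c14, c3, c5, c6, c8, c9}.
In c12's history but not c6's: {c1, c10, c12, c13, c4, c7} — 6 commits.

6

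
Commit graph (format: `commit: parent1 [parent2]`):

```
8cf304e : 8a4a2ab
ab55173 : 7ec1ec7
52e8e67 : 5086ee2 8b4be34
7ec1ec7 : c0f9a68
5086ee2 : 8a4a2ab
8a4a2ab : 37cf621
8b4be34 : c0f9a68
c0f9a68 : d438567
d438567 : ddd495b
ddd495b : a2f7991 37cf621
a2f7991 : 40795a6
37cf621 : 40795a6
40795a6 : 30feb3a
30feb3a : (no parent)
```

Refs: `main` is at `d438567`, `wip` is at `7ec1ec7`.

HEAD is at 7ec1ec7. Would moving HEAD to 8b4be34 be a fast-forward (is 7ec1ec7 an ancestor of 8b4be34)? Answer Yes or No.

No

A fast-forward from 7ec1ec7 to 8b4be34 is possible iff 7ec1ec7 is an ancestor of 8b4be34.
Ancestors of 8b4be34: {30feb3a, 37cf621, 40795a6, 8b4be34, a2f7991, c0f9a68, d438567, ddd495b}.
7ec1ec7 is not among them, so fast-forward is not possible.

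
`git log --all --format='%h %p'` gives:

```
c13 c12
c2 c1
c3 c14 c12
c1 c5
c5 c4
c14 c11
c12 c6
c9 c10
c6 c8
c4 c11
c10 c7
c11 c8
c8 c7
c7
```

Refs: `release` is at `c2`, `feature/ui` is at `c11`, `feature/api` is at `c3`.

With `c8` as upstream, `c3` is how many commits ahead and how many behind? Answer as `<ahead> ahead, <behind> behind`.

Reachable from c3: {c11, c12, c14, c3, c6, c7, c8}.
Reachable from c8: {c7, c8}.
Only in c3's history (ahead): {c11, c12, c14, c3, c6} — 5.
Only in c8's history (behind): {} — 0.

5 ahead, 0 behind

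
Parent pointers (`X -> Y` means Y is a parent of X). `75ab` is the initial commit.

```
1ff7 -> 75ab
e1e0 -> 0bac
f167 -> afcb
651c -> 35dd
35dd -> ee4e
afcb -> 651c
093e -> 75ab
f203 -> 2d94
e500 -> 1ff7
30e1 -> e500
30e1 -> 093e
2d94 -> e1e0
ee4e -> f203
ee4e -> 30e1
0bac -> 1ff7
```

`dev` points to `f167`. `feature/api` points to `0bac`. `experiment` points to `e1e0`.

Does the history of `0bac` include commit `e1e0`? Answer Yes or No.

Ancestors of 0bac: {0bac, 1ff7, 75ab}.
e1e0 is not in that set, so it is not an ancestor of 0bac.

No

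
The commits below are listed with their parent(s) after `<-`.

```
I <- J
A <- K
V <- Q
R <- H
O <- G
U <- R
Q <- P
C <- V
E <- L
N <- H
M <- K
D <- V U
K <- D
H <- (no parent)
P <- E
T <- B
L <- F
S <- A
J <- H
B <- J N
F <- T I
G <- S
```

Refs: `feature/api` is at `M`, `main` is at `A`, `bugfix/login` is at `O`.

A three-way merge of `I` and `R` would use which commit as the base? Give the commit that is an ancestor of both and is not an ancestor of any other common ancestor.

H

Ancestors of I: {H, I, J}.
Ancestors of R: {H, R}.
Common ancestors: {H}.
The only common ancestor is H, so it is the merge base.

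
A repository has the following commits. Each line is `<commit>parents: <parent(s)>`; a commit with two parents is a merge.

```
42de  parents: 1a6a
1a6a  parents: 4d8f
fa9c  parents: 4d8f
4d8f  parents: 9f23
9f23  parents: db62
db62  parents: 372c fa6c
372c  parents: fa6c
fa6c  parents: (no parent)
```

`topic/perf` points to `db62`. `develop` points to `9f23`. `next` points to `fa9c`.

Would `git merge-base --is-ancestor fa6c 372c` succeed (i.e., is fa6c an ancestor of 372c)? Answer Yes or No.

Yes

Ancestors of 372c (commits reachable by following parents): {372c, fa6c}.
fa6c is in that set, so it is an ancestor of 372c.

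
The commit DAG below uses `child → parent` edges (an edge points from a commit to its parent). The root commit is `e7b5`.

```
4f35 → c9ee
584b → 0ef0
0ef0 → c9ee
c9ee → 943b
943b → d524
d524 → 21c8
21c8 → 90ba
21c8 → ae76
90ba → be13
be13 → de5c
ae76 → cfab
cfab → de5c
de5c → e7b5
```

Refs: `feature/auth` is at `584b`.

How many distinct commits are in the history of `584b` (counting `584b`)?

12

Walking parent pointers from 584b: reachable set = {0ef0, 21c8, 584b, 90ba, 943b, ae76, be13, c9ee, cfab, d524, de5c, e7b5}.
That is 12 commits.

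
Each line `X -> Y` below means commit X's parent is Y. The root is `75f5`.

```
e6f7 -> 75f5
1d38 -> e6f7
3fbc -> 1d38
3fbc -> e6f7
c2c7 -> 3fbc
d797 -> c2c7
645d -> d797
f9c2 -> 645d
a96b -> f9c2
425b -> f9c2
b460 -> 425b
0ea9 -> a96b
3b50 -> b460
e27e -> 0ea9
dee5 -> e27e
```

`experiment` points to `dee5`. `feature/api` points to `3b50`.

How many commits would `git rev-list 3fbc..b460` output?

Reachable from b460: {1d38, 3fbc, 425b, 645d, 75f5, b460, c2c7, d797, e6f7, f9c2}.
Reachable from 3fbc: {1d38, 3fbc, 75f5, e6f7}.
In b460's history but not 3fbc's: {425b, 645d, b460, c2c7, d797, f9c2} — 6 commits.

6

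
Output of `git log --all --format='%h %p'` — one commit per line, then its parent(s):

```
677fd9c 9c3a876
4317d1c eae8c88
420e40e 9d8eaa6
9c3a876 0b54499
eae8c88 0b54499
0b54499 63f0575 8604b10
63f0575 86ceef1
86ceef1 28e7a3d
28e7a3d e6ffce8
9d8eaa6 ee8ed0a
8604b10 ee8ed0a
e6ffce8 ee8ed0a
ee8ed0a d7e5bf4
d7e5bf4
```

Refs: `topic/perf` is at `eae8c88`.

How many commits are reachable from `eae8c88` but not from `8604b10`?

6

Reachable from eae8c88: {0b54499, 28e7a3d, 63f0575, 8604b10, 86ceef1, d7e5bf4, e6ffce8, eae8c88, ee8ed0a}.
Reachable from 8604b10: {8604b10, d7e5bf4, ee8ed0a}.
In eae8c88's history but not 8604b10's: {0b54499, 28e7a3d, 63f0575, 86ceef1, e6ffce8, eae8c88} — 6 commits.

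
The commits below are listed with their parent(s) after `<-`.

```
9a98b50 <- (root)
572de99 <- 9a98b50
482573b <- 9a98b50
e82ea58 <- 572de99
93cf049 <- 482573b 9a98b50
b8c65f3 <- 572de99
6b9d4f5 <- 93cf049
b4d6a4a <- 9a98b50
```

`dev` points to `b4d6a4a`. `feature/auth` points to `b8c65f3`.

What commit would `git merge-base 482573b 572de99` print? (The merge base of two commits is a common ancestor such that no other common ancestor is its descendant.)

9a98b50

Ancestors of 482573b: {482573b, 9a98b50}.
Ancestors of 572de99: {572de99, 9a98b50}.
Common ancestors: {9a98b50}.
The only common ancestor is 9a98b50, so it is the merge base.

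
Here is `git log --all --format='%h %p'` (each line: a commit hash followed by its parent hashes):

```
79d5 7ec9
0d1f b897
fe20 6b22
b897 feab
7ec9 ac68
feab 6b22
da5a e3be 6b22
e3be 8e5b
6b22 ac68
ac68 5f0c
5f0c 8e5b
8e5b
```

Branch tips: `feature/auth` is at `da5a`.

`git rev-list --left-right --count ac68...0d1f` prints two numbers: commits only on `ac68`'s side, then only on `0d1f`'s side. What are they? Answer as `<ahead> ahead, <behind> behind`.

Reachable from ac68: {5f0c, 8e5b, ac68}.
Reachable from 0d1f: {0d1f, 5f0c, 6b22, 8e5b, ac68, b897, feab}.
Only in ac68's history (ahead): {} — 0.
Only in 0d1f's history (behind): {0d1f, 6b22, b897, feab} — 4.

0 ahead, 4 behind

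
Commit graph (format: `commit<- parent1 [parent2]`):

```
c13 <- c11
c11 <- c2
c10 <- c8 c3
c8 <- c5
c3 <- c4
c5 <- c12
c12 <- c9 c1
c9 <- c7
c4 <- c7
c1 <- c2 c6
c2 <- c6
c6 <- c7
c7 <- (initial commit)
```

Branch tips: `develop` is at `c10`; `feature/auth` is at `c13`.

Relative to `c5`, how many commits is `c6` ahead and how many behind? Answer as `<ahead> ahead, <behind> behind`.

0 ahead, 5 behind

Reachable from c6: {c6, c7}.
Reachable from c5: {c1, c12, c2, c5, c6, c7, c9}.
Only in c6's history (ahead): {} — 0.
Only in c5's history (behind): {c1, c12, c2, c5, c9} — 5.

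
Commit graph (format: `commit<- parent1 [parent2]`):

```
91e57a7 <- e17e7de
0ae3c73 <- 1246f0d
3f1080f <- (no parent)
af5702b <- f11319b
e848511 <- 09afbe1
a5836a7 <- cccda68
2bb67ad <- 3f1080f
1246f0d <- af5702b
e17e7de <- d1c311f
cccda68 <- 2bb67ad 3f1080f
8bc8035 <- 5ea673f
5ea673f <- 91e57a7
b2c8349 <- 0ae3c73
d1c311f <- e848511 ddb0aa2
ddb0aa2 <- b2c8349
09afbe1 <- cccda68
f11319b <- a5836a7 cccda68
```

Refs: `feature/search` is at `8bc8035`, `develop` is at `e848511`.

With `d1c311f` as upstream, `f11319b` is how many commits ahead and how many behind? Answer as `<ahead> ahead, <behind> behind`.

0 ahead, 8 behind

Reachable from f11319b: {2bb67ad, 3f1080f, a5836a7, cccda68, f11319b}.
Reachable from d1c311f: {09afbe1, 0ae3c73, 1246f0d, 2bb67ad, 3f1080f, a5836a7, af5702b, b2c8349, cccda68, d1c311f, ddb0aa2, e848511, f11319b}.
Only in f11319b's history (ahead): {} — 0.
Only in d1c311f's history (behind): {09afbe1, 0ae3c73, 1246f0d, af5702b, b2c8349, d1c311f, ddb0aa2, e848511} — 8.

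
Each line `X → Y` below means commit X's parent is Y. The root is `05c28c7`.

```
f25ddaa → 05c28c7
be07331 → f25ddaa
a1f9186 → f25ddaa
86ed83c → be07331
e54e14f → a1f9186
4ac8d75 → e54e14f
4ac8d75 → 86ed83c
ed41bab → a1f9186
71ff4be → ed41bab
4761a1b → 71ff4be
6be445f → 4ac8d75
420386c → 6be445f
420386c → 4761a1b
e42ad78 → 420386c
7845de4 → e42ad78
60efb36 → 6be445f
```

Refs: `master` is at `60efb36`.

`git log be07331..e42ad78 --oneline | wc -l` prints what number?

10

Reachable from e42ad78: {05c28c7, 420386c, 4761a1b, 4ac8d75, 6be445f, 71ff4be, 86ed83c, a1f9186, be07331, e42ad78, e54e14f, ed41bab, f25ddaa}.
Reachable from be07331: {05c28c7, be07331, f25ddaa}.
In e42ad78's history but not be07331's: {420386c, 4761a1b, 4ac8d75, 6be445f, 71ff4be, 86ed83c, a1f9186, e42ad78, e54e14f, ed41bab} — 10 commits.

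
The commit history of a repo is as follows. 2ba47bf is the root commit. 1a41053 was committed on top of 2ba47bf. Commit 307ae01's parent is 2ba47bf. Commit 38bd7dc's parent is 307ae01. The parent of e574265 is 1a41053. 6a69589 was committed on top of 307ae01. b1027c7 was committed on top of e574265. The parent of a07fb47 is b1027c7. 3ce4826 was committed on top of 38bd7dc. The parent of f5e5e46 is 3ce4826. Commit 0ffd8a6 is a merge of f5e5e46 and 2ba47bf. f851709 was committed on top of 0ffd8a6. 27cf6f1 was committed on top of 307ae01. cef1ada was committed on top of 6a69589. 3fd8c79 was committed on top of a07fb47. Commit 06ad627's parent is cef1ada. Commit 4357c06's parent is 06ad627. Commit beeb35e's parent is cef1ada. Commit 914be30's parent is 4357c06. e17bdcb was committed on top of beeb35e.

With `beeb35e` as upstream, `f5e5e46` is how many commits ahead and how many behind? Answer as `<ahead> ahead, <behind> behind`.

Reachable from f5e5e46: {2ba47bf, 307ae01, 38bd7dc, 3ce4826, f5e5e46}.
Reachable from beeb35e: {2ba47bf, 307ae01, 6a69589, beeb35e, cef1ada}.
Only in f5e5e46's history (ahead): {38bd7dc, 3ce4826, f5e5e46} — 3.
Only in beeb35e's history (behind): {6a69589, beeb35e, cef1ada} — 3.

3 ahead, 3 behind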